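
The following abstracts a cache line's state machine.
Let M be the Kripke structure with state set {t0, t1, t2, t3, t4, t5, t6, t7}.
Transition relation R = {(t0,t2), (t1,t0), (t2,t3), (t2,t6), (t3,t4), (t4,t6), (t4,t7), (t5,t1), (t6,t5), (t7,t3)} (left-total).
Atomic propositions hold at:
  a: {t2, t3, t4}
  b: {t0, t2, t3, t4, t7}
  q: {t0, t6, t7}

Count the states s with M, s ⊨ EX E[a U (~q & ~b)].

2

Sat(~q) = {t1, t2, t3, t4, t5}
Sat(~b) = {t1, t5, t6}
Sat(~q & ~b) = {t1, t5}
E[a U (~q & ~b)]: least fixpoint, start Z0 = Sat((~q & ~b)) = {t1, t5}, add states in Sat(a) with some successor in Z. Already a fixed point.
Sat(E[a U (~q & ~b)]) = {t1, t5}
Sat(EX E[a U (~q & ~b)]) = {s : some successor in {t1, t5}} = {t5, t6}
|Sat(EX E[a U (~q & ~b)])| = |{t5, t6}| = 2.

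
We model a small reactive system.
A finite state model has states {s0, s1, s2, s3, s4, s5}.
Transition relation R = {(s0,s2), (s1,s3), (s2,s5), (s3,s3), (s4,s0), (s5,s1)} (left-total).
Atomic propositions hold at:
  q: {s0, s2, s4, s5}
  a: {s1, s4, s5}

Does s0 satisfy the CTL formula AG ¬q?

Sat(¬q) = {s1, s3}
AG ¬q: greatest fixpoint, start Z0 = {s1, s3}, keep only states in Sat with every successor in Z. Already a fixed point.
Sat(AG ¬q) = {s1, s3}
s0 ∉ Sat(AG ¬q) = {s1, s3}, so the formula does not hold at s0.

No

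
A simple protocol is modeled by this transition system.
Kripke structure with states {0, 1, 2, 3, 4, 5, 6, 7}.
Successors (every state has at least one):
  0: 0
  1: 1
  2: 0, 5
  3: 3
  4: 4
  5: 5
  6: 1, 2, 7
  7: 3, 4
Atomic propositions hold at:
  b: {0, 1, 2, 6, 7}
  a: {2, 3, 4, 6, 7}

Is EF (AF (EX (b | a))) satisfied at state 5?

No

Sat(b | a) = {0, 1, 2, 3, 4, 6, 7}
Sat(EX (b | a)) = {s : some successor in {0, 1, 2, 3, 4, 6, 7}} = {0, 1, 2, 3, 4, 6, 7}
AF (EX (b | a)): least fixpoint, start Z0 = {0, 1, 2, 3, 4, 6, 7}, add states with every successor in Z. Already a fixed point.
Sat(AF (EX (b | a))) = {0, 1, 2, 3, 4, 6, 7}
EF (AF (EX (b | a))): least fixpoint, start Z0 = {0, 1, 2, 3, 4, 6, 7}, add states with some successor in Z. Already a fixed point.
Sat(EF (AF (EX (b | a)))) = {0, 1, 2, 3, 4, 6, 7}
5 ∉ Sat(EF (AF (EX (b | a)))) = {0, 1, 2, 3, 4, 6, 7}, so the formula does not hold at 5.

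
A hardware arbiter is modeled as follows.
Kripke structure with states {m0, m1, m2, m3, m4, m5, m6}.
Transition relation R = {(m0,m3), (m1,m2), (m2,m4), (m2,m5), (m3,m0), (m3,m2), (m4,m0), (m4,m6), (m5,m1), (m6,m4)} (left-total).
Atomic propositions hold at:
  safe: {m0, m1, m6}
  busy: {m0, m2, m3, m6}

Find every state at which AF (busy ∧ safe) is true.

Sat(busy ∧ safe) = {m0, m6}
AF (busy ∧ safe): least fixpoint, start Z0 = {m0, m6}, add states with every successor in Z. Z1 = {m0, m4, m6}; fixed.
Sat(AF (busy ∧ safe)) = {m0, m4, m6}

{m0, m4, m6}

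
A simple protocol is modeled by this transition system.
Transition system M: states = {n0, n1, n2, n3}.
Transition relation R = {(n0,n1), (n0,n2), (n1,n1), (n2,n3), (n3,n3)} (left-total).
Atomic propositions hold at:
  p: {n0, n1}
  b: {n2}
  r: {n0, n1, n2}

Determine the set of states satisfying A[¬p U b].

{n2}

Sat(¬p) = {n2, n3}
A[¬p U b]: least fixpoint, start Z0 = Sat(b) = {n2}, add states in Sat(¬p) with every successor in Z. Already a fixed point.
Sat(A[¬p U b]) = {n2}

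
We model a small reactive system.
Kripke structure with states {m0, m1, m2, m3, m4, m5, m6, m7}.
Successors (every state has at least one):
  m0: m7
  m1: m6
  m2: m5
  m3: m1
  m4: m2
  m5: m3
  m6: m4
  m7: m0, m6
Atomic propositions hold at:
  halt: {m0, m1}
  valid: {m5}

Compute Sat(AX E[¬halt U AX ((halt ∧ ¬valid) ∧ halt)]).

Sat(¬halt) = {m2, m3, m4, m5, m6, m7}
Sat(¬valid) = {m0, m1, m2, m3, m4, m6, m7}
Sat(halt ∧ ¬valid) = {m0, m1}
Sat((halt ∧ ¬valid) ∧ halt) = {m0, m1}
Sat(AX ((halt ∧ ¬valid) ∧ halt)) = {s : every successor in {m0, m1}} = {m3}
E[¬halt U AX ((halt ∧ ¬valid) ∧ halt)]: least fixpoint, start Z0 = Sat(AX ((halt ∧ ¬valid) ∧ halt)) = {m3}, add states in Sat(¬halt) with some successor in Z. Z1 = {m3, m5}; Z2 = {m2, m3, m5}; Z3 = {m2, m3, m4, m5}; Z4 = {m2, m3, m4, m5, m6}; Z5 = {m2, m3, m4, m5, m6, m7}; fixed.
Sat(E[¬halt U AX ((halt ∧ ¬valid) ∧ halt)]) = {m2, m3, m4, m5, m6, m7}
Sat(AX E[¬halt U AX ((halt ∧ ¬valid) ∧ halt)]) = {s : every successor in {m2, m3, m4, m5, m6, m7}} = {m0, m1, m2, m4, m5, m6}

{m0, m1, m2, m4, m5, m6}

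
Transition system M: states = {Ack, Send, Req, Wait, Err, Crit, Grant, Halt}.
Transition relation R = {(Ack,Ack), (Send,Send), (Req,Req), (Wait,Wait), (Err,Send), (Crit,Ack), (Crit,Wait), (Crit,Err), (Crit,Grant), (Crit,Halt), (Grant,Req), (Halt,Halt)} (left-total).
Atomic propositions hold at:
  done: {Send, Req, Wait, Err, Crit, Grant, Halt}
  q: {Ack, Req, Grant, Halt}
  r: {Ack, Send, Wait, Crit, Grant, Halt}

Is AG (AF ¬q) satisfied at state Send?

Yes

Sat(¬q) = {Send, Wait, Err, Crit}
AF ¬q: least fixpoint, start Z0 = {Send, Wait, Err, Crit}, add states with every successor in Z. Already a fixed point.
Sat(AF ¬q) = {Send, Wait, Err, Crit}
AG (AF ¬q): greatest fixpoint, start Z0 = {Send, Wait, Err, Crit}, keep only states in Sat with every successor in Z. Z1 = {Send, Wait, Err}; fixed.
Sat(AG (AF ¬q)) = {Send, Wait, Err}
Send ∈ Sat(AG (AF ¬q)) = {Send, Wait, Err}, so the formula holds at Send.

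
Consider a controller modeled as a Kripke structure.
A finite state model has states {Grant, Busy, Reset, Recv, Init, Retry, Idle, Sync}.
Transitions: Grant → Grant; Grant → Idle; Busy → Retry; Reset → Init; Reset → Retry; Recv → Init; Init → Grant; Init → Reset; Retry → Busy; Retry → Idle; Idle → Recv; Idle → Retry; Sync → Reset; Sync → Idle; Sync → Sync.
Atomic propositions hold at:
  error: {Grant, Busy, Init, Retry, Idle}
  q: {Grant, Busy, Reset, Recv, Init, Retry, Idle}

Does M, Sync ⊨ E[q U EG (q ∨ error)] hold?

Sat(q ∨ error) = {Grant, Busy, Reset, Recv, Init, Retry, Idle}
EG (q ∨ error): greatest fixpoint, start Z0 = {Grant, Busy, Reset, Recv, Init, Retry, Idle}, keep only states in Sat with some successor in Z. Already a fixed point.
Sat(EG (q ∨ error)) = {Grant, Busy, Reset, Recv, Init, Retry, Idle}
E[q U EG (q ∨ error)]: least fixpoint, start Z0 = Sat(EG (q ∨ error)) = {Grant, Busy, Reset, Recv, Init, Retry, Idle}, add states in Sat(q) with some successor in Z. Already a fixed point.
Sat(E[q U EG (q ∨ error)]) = {Grant, Busy, Reset, Recv, Init, Retry, Idle}
Sync ∉ Sat(E[q U EG (q ∨ error)]) = {Grant, Busy, Reset, Recv, Init, Retry, Idle}, so the formula does not hold at Sync.

No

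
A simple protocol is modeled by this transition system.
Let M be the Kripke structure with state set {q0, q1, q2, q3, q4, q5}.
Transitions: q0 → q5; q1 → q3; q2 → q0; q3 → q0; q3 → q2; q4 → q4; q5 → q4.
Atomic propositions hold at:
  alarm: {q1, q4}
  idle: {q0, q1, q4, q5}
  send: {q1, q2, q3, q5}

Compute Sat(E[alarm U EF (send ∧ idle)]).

{q0, q1, q2, q3, q5}

Sat(send ∧ idle) = {q1, q5}
EF (send ∧ idle): least fixpoint, start Z0 = {q1, q5}, add states with some successor in Z. Z1 = {q0, q1, q5}; Z2 = {q0, q1, q2, q3, q5}; fixed.
Sat(EF (send ∧ idle)) = {q0, q1, q2, q3, q5}
E[alarm U EF (send ∧ idle)]: least fixpoint, start Z0 = Sat(EF (send ∧ idle)) = {q0, q1, q2, q3, q5}, add states in Sat(alarm) with some successor in Z. Already a fixed point.
Sat(E[alarm U EF (send ∧ idle)]) = {q0, q1, q2, q3, q5}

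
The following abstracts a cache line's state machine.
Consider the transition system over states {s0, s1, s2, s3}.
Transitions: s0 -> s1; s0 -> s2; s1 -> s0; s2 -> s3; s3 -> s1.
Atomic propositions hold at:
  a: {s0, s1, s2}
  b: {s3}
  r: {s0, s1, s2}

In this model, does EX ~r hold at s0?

Sat(~r) = {s3}
Sat(EX ~r) = {s : some successor in {s3}} = {s2}
s0 ∉ Sat(EX ~r) = {s2}, so the formula does not hold at s0.

No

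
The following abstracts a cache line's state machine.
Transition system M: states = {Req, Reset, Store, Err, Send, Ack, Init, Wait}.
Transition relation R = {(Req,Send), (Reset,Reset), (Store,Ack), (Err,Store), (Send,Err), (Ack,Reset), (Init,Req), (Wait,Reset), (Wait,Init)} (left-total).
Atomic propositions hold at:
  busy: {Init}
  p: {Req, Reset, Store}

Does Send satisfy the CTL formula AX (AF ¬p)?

Sat(¬p) = {Err, Send, Ack, Init, Wait}
AF ¬p: least fixpoint, start Z0 = {Err, Send, Ack, Init, Wait}, add states with every successor in Z. Z1 = {Req, Store, Err, Send, Ack, Init, Wait}; fixed.
Sat(AF ¬p) = {Req, Store, Err, Send, Ack, Init, Wait}
Sat(AX (AF ¬p)) = {s : every successor in {Req, Store, Err, Send, Ack, Init, Wait}} = {Req, Store, Err, Send, Init}
Send ∈ Sat(AX (AF ¬p)) = {Req, Store, Err, Send, Init}, so the formula holds at Send.

Yes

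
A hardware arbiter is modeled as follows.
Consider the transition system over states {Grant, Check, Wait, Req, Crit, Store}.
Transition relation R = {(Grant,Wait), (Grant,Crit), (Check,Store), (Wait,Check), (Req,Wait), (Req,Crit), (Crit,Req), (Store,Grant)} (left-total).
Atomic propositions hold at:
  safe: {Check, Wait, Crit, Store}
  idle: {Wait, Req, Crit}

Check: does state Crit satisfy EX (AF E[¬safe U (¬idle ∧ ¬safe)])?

Sat(¬safe) = {Grant, Req}
Sat(¬idle) = {Grant, Check, Store}
Sat(¬idle ∧ ¬safe) = {Grant}
E[¬safe U (¬idle ∧ ¬safe)]: least fixpoint, start Z0 = Sat((¬idle ∧ ¬safe)) = {Grant}, add states in Sat(¬safe) with some successor in Z. Already a fixed point.
Sat(E[¬safe U (¬idle ∧ ¬safe)]) = {Grant}
AF E[¬safe U (¬idle ∧ ¬safe)]: least fixpoint, start Z0 = {Grant}, add states with every successor in Z. Z1 = {Grant, Store}; Z2 = {Grant, Check, Store}; Z3 = {Grant, Check, Wait, Store}; fixed.
Sat(AF E[¬safe U (¬idle ∧ ¬safe)]) = {Grant, Check, Wait, Store}
Sat(EX (AF E[¬safe U (¬idle ∧ ¬safe)])) = {s : some successor in {Grant, Check, Wait, Store}} = {Grant, Check, Wait, Req, Store}
Crit ∉ Sat(EX (AF E[¬safe U (¬idle ∧ ¬safe)])) = {Grant, Check, Wait, Req, Store}, so the formula does not hold at Crit.

No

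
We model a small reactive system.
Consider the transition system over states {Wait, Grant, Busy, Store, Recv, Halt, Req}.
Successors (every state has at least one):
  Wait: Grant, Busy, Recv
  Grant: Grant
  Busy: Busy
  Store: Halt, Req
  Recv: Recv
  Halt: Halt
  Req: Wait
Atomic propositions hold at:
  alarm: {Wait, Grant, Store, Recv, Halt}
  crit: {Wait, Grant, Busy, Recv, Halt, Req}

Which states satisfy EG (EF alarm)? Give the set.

EF alarm: least fixpoint, start Z0 = {Wait, Grant, Store, Recv, Halt}, add states with some successor in Z. Z1 = {Wait, Grant, Store, Recv, Halt, Req}; fixed.
Sat(EF alarm) = {Wait, Grant, Store, Recv, Halt, Req}
EG (EF alarm): greatest fixpoint, start Z0 = {Wait, Grant, Store, Recv, Halt, Req}, keep only states in Sat with some successor in Z. Already a fixed point.
Sat(EG (EF alarm)) = {Wait, Grant, Store, Recv, Halt, Req}

{Wait, Grant, Store, Recv, Halt, Req}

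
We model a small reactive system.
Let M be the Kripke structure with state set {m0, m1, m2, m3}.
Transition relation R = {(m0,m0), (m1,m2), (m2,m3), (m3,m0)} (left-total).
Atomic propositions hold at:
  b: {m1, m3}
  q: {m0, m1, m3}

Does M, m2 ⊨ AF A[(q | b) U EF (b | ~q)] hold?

Sat(q | b) = {m0, m1, m3}
Sat(~q) = {m2}
Sat(b | ~q) = {m1, m2, m3}
EF (b | ~q): least fixpoint, start Z0 = {m1, m2, m3}, add states with some successor in Z. Already a fixed point.
Sat(EF (b | ~q)) = {m1, m2, m3}
A[(q | b) U EF (b | ~q)]: least fixpoint, start Z0 = Sat(EF (b | ~q)) = {m1, m2, m3}, add states in Sat(q | b) with every successor in Z. Already a fixed point.
Sat(A[(q | b) U EF (b | ~q)]) = {m1, m2, m3}
AF A[(q | b) U EF (b | ~q)]: least fixpoint, start Z0 = {m1, m2, m3}, add states with every successor in Z. Already a fixed point.
Sat(AF A[(q | b) U EF (b | ~q)]) = {m1, m2, m3}
m2 ∈ Sat(AF A[(q | b) U EF (b | ~q)]) = {m1, m2, m3}, so the formula holds at m2.

Yes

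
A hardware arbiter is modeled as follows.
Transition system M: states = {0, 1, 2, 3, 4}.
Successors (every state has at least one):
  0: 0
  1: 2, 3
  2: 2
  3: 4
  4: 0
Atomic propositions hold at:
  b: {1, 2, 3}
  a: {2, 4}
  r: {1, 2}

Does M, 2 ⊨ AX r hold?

Sat(AX r) = {s : every successor in {1, 2}} = {2}
2 ∈ Sat(AX r) = {2}, so the formula holds at 2.

Yes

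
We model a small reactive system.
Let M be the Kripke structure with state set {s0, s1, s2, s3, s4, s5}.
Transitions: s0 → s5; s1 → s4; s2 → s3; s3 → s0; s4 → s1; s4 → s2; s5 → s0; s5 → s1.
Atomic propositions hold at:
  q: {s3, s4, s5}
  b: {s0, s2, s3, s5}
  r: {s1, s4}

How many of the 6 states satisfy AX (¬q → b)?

Sat(¬q) = {s0, s1, s2}
Sat(¬q → b) = {s0, s2, s3, s4, s5}
Sat(AX (¬q → b)) = {s : every successor in {s0, s2, s3, s4, s5}} = {s0, s1, s2, s3}
|Sat(AX (¬q → b))| = |{s0, s1, s2, s3}| = 4.

4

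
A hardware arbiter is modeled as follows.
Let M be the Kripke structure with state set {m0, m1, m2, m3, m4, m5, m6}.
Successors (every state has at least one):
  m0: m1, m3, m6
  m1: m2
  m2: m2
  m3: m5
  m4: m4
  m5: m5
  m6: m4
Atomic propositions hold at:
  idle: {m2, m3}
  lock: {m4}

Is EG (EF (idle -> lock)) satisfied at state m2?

Sat(idle -> lock) = {m0, m1, m4, m5, m6}
EF (idle -> lock): least fixpoint, start Z0 = {m0, m1, m4, m5, m6}, add states with some successor in Z. Z1 = {m0, m1, m3, m4, m5, m6}; fixed.
Sat(EF (idle -> lock)) = {m0, m1, m3, m4, m5, m6}
EG (EF (idle -> lock)): greatest fixpoint, start Z0 = {m0, m1, m3, m4, m5, m6}, keep only states in Sat with some successor in Z. Z1 = {m0, m3, m4, m5, m6}; fixed.
Sat(EG (EF (idle -> lock))) = {m0, m3, m4, m5, m6}
m2 ∉ Sat(EG (EF (idle -> lock))) = {m0, m3, m4, m5, m6}, so the formula does not hold at m2.

No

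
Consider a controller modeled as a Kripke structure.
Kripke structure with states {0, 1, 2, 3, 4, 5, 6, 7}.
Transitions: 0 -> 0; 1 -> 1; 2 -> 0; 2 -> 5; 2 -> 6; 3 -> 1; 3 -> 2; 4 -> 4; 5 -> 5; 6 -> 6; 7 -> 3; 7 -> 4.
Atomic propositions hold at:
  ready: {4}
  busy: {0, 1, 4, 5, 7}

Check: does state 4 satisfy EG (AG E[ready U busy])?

E[ready U busy]: least fixpoint, start Z0 = Sat(busy) = {0, 1, 4, 5, 7}, add states in Sat(ready) with some successor in Z. Already a fixed point.
Sat(E[ready U busy]) = {0, 1, 4, 5, 7}
AG E[ready U busy]: greatest fixpoint, start Z0 = {0, 1, 4, 5, 7}, keep only states in Sat with every successor in Z. Z1 = {0, 1, 4, 5}; fixed.
Sat(AG E[ready U busy]) = {0, 1, 4, 5}
EG (AG E[ready U busy]): greatest fixpoint, start Z0 = {0, 1, 4, 5}, keep only states in Sat with some successor in Z. Already a fixed point.
Sat(EG (AG E[ready U busy])) = {0, 1, 4, 5}
4 ∈ Sat(EG (AG E[ready U busy])) = {0, 1, 4, 5}, so the formula holds at 4.

Yes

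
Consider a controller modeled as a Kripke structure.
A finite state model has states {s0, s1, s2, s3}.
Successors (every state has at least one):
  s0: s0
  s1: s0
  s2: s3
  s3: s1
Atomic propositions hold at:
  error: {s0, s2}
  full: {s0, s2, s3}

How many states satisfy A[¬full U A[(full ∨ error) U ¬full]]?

Sat(¬full) = {s1}
Sat(full ∨ error) = {s0, s2, s3}
A[(full ∨ error) U ¬full]: least fixpoint, start Z0 = Sat(¬full) = {s1}, add states in Sat(full ∨ error) with every successor in Z. Z1 = {s1, s3}; Z2 = {s1, s2, s3}; fixed.
Sat(A[(full ∨ error) U ¬full]) = {s1, s2, s3}
A[¬full U A[(full ∨ error) U ¬full]]: least fixpoint, start Z0 = Sat(A[(full ∨ error) U ¬full]) = {s1, s2, s3}, add states in Sat(¬full) with every successor in Z. Already a fixed point.
Sat(A[¬full U A[(full ∨ error) U ¬full]]) = {s1, s2, s3}
|Sat(A[¬full U A[(full ∨ error) U ¬full]])| = |{s1, s2, s3}| = 3.

3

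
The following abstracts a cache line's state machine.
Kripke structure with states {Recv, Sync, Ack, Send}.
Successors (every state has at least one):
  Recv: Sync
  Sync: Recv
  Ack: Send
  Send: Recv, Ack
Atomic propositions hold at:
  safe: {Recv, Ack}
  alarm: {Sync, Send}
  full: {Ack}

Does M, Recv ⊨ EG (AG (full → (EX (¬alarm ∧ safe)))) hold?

Sat(¬alarm) = {Recv, Ack}
Sat(¬alarm ∧ safe) = {Recv, Ack}
Sat(EX (¬alarm ∧ safe)) = {s : some successor in {Recv, Ack}} = {Sync, Send}
Sat(full → (EX (¬alarm ∧ safe))) = {Recv, Sync, Send}
AG (full → (EX (¬alarm ∧ safe))): greatest fixpoint, start Z0 = {Recv, Sync, Send}, keep only states in Sat with every successor in Z. Z1 = {Recv, Sync}; fixed.
Sat(AG (full → (EX (¬alarm ∧ safe)))) = {Recv, Sync}
EG (AG (full → (EX (¬alarm ∧ safe)))): greatest fixpoint, start Z0 = {Recv, Sync}, keep only states in Sat with some successor in Z. Already a fixed point.
Sat(EG (AG (full → (EX (¬alarm ∧ safe))))) = {Recv, Sync}
Recv ∈ Sat(EG (AG (full → (EX (¬alarm ∧ safe))))) = {Recv, Sync}, so the formula holds at Recv.

Yes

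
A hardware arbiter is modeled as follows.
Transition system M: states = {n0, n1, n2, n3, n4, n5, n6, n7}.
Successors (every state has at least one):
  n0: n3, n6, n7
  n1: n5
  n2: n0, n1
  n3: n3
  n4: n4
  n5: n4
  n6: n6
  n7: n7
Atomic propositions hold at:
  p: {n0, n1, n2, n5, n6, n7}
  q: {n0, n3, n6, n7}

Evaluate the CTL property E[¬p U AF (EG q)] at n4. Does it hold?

No

Sat(¬p) = {n3, n4}
EG q: greatest fixpoint, start Z0 = {n0, n3, n6, n7}, keep only states in Sat with some successor in Z. Already a fixed point.
Sat(EG q) = {n0, n3, n6, n7}
AF (EG q): least fixpoint, start Z0 = {n0, n3, n6, n7}, add states with every successor in Z. Already a fixed point.
Sat(AF (EG q)) = {n0, n3, n6, n7}
E[¬p U AF (EG q)]: least fixpoint, start Z0 = Sat(AF (EG q)) = {n0, n3, n6, n7}, add states in Sat(¬p) with some successor in Z. Already a fixed point.
Sat(E[¬p U AF (EG q)]) = {n0, n3, n6, n7}
n4 ∉ Sat(E[¬p U AF (EG q)]) = {n0, n3, n6, n7}, so the formula does not hold at n4.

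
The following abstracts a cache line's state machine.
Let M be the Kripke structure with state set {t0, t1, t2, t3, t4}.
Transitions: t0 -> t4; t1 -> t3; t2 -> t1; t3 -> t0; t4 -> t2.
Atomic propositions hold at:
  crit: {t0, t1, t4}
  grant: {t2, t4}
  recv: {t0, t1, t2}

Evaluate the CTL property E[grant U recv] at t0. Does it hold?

Yes

E[grant U recv]: least fixpoint, start Z0 = Sat(recv) = {t0, t1, t2}, add states in Sat(grant) with some successor in Z. Z1 = {t0, t1, t2, t4}; fixed.
Sat(E[grant U recv]) = {t0, t1, t2, t4}
t0 ∈ Sat(E[grant U recv]) = {t0, t1, t2, t4}, so the formula holds at t0.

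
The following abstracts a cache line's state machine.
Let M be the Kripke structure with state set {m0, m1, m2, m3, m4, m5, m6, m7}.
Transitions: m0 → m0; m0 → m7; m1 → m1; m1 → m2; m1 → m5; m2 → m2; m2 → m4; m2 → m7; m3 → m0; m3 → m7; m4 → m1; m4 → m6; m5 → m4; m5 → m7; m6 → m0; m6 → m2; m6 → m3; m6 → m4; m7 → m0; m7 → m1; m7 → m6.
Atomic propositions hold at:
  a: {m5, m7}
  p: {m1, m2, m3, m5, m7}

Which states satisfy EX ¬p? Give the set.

{m0, m2, m3, m4, m5, m6, m7}

Sat(¬p) = {m0, m4, m6}
Sat(EX ¬p) = {s : some successor in {m0, m4, m6}} = {m0, m2, m3, m4, m5, m6, m7}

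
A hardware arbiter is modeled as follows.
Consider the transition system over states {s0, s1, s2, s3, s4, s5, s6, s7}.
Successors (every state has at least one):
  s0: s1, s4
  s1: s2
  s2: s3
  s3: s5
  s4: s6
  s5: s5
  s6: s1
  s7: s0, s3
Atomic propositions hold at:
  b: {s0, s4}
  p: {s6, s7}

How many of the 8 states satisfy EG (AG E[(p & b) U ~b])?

5

Sat(p & b) = ∅
Sat(~b) = {s1, s2, s3, s5, s6, s7}
E[(p & b) U ~b]: least fixpoint, start Z0 = Sat(~b) = {s1, s2, s3, s5, s6, s7}, add states in Sat(p & b) with some successor in Z. Already a fixed point.
Sat(E[(p & b) U ~b]) = {s1, s2, s3, s5, s6, s7}
AG E[(p & b) U ~b]: greatest fixpoint, start Z0 = {s1, s2, s3, s5, s6, s7}, keep only states in Sat with every successor in Z. Z1 = {s1, s2, s3, s5, s6}; fixed.
Sat(AG E[(p & b) U ~b]) = {s1, s2, s3, s5, s6}
EG (AG E[(p & b) U ~b]): greatest fixpoint, start Z0 = {s1, s2, s3, s5, s6}, keep only states in Sat with some successor in Z. Already a fixed point.
Sat(EG (AG E[(p & b) U ~b])) = {s1, s2, s3, s5, s6}
|Sat(EG (AG E[(p & b) U ~b]))| = |{s1, s2, s3, s5, s6}| = 5.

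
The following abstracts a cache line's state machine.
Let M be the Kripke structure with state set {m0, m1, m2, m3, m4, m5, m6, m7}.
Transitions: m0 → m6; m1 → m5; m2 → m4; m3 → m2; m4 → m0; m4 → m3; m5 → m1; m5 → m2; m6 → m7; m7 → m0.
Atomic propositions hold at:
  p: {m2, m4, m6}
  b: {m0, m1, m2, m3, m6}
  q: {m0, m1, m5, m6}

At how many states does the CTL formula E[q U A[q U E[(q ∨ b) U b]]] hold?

6

Sat(q ∨ b) = {m0, m1, m2, m3, m5, m6}
E[(q ∨ b) U b]: least fixpoint, start Z0 = Sat(b) = {m0, m1, m2, m3, m6}, add states in Sat(q ∨ b) with some successor in Z. Z1 = {m0, m1, m2, m3, m5, m6}; fixed.
Sat(E[(q ∨ b) U b]) = {m0, m1, m2, m3, m5, m6}
A[q U E[(q ∨ b) U b]]: least fixpoint, start Z0 = Sat(E[(q ∨ b) U b]) = {m0, m1, m2, m3, m5, m6}, add states in Sat(q) with every successor in Z. Already a fixed point.
Sat(A[q U E[(q ∨ b) U b]]) = {m0, m1, m2, m3, m5, m6}
E[q U A[q U E[(q ∨ b) U b]]]: least fixpoint, start Z0 = Sat(A[q U E[(q ∨ b) U b]]) = {m0, m1, m2, m3, m5, m6}, add states in Sat(q) with some successor in Z. Already a fixed point.
Sat(E[q U A[q U E[(q ∨ b) U b]]]) = {m0, m1, m2, m3, m5, m6}
|Sat(E[q U A[q U E[(q ∨ b) U b]]])| = |{m0, m1, m2, m3, m5, m6}| = 6.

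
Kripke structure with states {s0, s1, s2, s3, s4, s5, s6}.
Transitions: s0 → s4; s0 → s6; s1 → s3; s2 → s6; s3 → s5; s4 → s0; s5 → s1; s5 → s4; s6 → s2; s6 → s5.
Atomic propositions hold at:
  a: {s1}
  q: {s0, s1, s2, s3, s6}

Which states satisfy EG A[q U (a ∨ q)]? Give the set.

Sat(a ∨ q) = {s0, s1, s2, s3, s6}
A[q U (a ∨ q)]: least fixpoint, start Z0 = Sat((a ∨ q)) = {s0, s1, s2, s3, s6}, add states in Sat(q) with every successor in Z. Already a fixed point.
Sat(A[q U (a ∨ q)]) = {s0, s1, s2, s3, s6}
EG A[q U (a ∨ q)]: greatest fixpoint, start Z0 = {s0, s1, s2, s3, s6}, keep only states in Sat with some successor in Z. Z1 = {s0, s1, s2, s6}; Z2 = {s0, s2, s6}; fixed.
Sat(EG A[q U (a ∨ q)]) = {s0, s2, s6}

{s0, s2, s6}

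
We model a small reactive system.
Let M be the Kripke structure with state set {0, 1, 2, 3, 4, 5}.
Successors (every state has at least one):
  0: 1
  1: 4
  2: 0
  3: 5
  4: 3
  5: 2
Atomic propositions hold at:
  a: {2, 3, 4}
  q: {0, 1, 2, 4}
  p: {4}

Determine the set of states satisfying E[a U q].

{0, 1, 2, 4}

E[a U q]: least fixpoint, start Z0 = Sat(q) = {0, 1, 2, 4}, add states in Sat(a) with some successor in Z. Already a fixed point.
Sat(E[a U q]) = {0, 1, 2, 4}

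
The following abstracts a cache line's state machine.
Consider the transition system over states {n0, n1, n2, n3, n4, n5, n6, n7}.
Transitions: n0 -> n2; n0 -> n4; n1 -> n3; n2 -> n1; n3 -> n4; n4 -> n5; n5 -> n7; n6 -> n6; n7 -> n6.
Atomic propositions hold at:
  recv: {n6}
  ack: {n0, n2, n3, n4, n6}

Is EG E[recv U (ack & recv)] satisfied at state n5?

No

Sat(ack & recv) = {n6}
E[recv U (ack & recv)]: least fixpoint, start Z0 = Sat((ack & recv)) = {n6}, add states in Sat(recv) with some successor in Z. Already a fixed point.
Sat(E[recv U (ack & recv)]) = {n6}
EG E[recv U (ack & recv)]: greatest fixpoint, start Z0 = {n6}, keep only states in Sat with some successor in Z. Already a fixed point.
Sat(EG E[recv U (ack & recv)]) = {n6}
n5 ∉ Sat(EG E[recv U (ack & recv)]) = {n6}, so the formula does not hold at n5.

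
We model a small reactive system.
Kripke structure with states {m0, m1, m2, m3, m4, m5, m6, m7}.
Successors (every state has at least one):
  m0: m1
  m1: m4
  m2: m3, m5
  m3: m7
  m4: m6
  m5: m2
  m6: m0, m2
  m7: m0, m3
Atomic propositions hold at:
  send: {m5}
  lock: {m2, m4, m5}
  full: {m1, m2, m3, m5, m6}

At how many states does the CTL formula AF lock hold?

6

AF lock: least fixpoint, start Z0 = {m2, m4, m5}, add states with every successor in Z. Z1 = {m1, m2, m4, m5}; Z2 = {m0, m1, m2, m4, m5}; Z3 = {m0, m1, m2, m4, m5, m6}; fixed.
Sat(AF lock) = {m0, m1, m2, m4, m5, m6}
|Sat(AF lock)| = |{m0, m1, m2, m4, m5, m6}| = 6.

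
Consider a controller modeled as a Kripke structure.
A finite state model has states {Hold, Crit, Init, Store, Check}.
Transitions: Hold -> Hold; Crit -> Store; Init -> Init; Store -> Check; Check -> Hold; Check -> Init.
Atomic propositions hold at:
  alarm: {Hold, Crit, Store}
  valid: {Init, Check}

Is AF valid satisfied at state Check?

AF valid: least fixpoint, start Z0 = {Init, Check}, add states with every successor in Z. Z1 = {Init, Store, Check}; Z2 = {Crit, Init, Store, Check}; fixed.
Sat(AF valid) = {Crit, Init, Store, Check}
Check ∈ Sat(AF valid) = {Crit, Init, Store, Check}, so the formula holds at Check.

Yes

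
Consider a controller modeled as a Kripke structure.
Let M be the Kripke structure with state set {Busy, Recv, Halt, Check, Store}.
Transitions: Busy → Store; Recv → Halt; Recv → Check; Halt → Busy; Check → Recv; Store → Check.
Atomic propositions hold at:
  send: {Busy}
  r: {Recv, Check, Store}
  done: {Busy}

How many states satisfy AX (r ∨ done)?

4

Sat(r ∨ done) = {Busy, Recv, Check, Store}
Sat(AX (r ∨ done)) = {s : every successor in {Busy, Recv, Check, Store}} = {Busy, Halt, Check, Store}
|Sat(AX (r ∨ done))| = |{Busy, Halt, Check, Store}| = 4.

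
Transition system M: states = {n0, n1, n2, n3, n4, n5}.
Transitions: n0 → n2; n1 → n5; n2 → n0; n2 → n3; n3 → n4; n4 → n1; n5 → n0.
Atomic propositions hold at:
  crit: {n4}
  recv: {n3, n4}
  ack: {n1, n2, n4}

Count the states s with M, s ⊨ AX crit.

1

Sat(AX crit) = {s : every successor in {n4}} = {n3}
|Sat(AX crit)| = |{n3}| = 1.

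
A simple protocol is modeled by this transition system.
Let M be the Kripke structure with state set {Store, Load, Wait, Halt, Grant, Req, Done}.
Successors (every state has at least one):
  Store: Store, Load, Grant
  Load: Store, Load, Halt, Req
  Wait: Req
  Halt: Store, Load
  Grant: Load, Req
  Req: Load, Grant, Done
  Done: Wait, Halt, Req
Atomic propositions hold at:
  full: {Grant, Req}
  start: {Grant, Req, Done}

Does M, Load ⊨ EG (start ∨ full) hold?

Sat(start ∨ full) = {Grant, Req, Done}
EG (start ∨ full): greatest fixpoint, start Z0 = {Grant, Req, Done}, keep only states in Sat with some successor in Z. Already a fixed point.
Sat(EG (start ∨ full)) = {Grant, Req, Done}
Load ∉ Sat(EG (start ∨ full)) = {Grant, Req, Done}, so the formula does not hold at Load.

No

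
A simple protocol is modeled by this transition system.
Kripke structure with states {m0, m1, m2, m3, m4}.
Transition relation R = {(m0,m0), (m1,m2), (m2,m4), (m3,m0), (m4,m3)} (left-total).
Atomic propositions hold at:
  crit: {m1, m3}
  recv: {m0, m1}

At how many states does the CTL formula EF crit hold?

EF crit: least fixpoint, start Z0 = {m1, m3}, add states with some successor in Z. Z1 = {m1, m3, m4}; Z2 = {m1, m2, m3, m4}; fixed.
Sat(EF crit) = {m1, m2, m3, m4}
|Sat(EF crit)| = |{m1, m2, m3, m4}| = 4.

4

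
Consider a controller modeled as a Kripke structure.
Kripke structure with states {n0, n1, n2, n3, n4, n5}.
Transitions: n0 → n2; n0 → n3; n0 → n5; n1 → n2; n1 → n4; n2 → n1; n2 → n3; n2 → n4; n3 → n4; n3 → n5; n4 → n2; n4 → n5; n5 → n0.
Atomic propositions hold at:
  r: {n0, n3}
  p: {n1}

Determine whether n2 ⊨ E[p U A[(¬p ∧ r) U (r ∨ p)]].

No

Sat(¬p) = {n0, n2, n3, n4, n5}
Sat(¬p ∧ r) = {n0, n3}
Sat(r ∨ p) = {n0, n1, n3}
A[(¬p ∧ r) U (r ∨ p)]: least fixpoint, start Z0 = Sat((r ∨ p)) = {n0, n1, n3}, add states in Sat(¬p ∧ r) with every successor in Z. Already a fixed point.
Sat(A[(¬p ∧ r) U (r ∨ p)]) = {n0, n1, n3}
E[p U A[(¬p ∧ r) U (r ∨ p)]]: least fixpoint, start Z0 = Sat(A[(¬p ∧ r) U (r ∨ p)]) = {n0, n1, n3}, add states in Sat(p) with some successor in Z. Already a fixed point.
Sat(E[p U A[(¬p ∧ r) U (r ∨ p)]]) = {n0, n1, n3}
n2 ∉ Sat(E[p U A[(¬p ∧ r) U (r ∨ p)]]) = {n0, n1, n3}, so the formula does not hold at n2.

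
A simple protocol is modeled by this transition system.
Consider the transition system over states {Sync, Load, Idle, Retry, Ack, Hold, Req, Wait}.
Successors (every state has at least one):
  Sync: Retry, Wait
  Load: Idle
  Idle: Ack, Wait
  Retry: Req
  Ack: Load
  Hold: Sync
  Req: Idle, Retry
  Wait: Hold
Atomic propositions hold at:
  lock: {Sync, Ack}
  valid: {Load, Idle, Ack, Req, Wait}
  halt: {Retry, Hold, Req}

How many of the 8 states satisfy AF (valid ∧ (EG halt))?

EG halt: greatest fixpoint, start Z0 = {Retry, Hold, Req}, keep only states in Sat with some successor in Z. Z1 = {Retry, Req}; fixed.
Sat(EG halt) = {Retry, Req}
Sat(valid ∧ (EG halt)) = {Req}
AF (valid ∧ (EG halt)): least fixpoint, start Z0 = {Req}, add states with every successor in Z. Z1 = {Retry, Req}; fixed.
Sat(AF (valid ∧ (EG halt))) = {Retry, Req}
|Sat(AF (valid ∧ (EG halt)))| = |{Retry, Req}| = 2.

2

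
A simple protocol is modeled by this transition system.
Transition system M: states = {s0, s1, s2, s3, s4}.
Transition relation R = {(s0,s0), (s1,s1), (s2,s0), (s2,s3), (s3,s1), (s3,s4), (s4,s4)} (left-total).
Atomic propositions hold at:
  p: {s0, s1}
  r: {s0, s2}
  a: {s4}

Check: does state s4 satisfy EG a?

Yes

EG a: greatest fixpoint, start Z0 = {s4}, keep only states in Sat with some successor in Z. Already a fixed point.
Sat(EG a) = {s4}
s4 ∈ Sat(EG a) = {s4}, so the formula holds at s4.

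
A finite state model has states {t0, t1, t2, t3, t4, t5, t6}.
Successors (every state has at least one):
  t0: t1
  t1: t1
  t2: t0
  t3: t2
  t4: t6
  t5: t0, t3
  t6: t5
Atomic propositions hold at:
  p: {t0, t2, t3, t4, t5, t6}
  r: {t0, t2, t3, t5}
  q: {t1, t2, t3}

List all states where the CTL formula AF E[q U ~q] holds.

Sat(~q) = {t0, t4, t5, t6}
E[q U ~q]: least fixpoint, start Z0 = Sat(~q) = {t0, t4, t5, t6}, add states in Sat(q) with some successor in Z. Z1 = {t0, t2, t4, t5, t6}; Z2 = {t0, t2, t3, t4, t5, t6}; fixed.
Sat(E[q U ~q]) = {t0, t2, t3, t4, t5, t6}
AF E[q U ~q]: least fixpoint, start Z0 = {t0, t2, t3, t4, t5, t6}, add states with every successor in Z. Already a fixed point.
Sat(AF E[q U ~q]) = {t0, t2, t3, t4, t5, t6}

{t0, t2, t3, t4, t5, t6}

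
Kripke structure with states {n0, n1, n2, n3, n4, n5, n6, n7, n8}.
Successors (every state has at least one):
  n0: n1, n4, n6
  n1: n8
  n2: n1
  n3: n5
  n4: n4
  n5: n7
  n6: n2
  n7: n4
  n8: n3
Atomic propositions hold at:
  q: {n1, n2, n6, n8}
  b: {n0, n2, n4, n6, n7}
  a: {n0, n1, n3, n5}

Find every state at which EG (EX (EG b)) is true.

{n0, n4, n5, n7}

EG b: greatest fixpoint, start Z0 = {n0, n2, n4, n6, n7}, keep only states in Sat with some successor in Z. Z1 = {n0, n4, n6, n7}; Z2 = {n0, n4, n7}; fixed.
Sat(EG b) = {n0, n4, n7}
Sat(EX (EG b)) = {s : some successor in {n0, n4, n7}} = {n0, n4, n5, n7}
EG (EX (EG b)): greatest fixpoint, start Z0 = {n0, n4, n5, n7}, keep only states in Sat with some successor in Z. Already a fixed point.
Sat(EG (EX (EG b))) = {n0, n4, n5, n7}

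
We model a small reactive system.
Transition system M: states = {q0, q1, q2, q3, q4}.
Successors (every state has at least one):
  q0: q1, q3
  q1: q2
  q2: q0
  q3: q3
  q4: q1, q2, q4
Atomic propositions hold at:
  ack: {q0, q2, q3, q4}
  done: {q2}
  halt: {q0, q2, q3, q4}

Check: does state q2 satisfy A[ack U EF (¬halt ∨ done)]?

Sat(¬halt) = {q1}
Sat(¬halt ∨ done) = {q1, q2}
EF (¬halt ∨ done): least fixpoint, start Z0 = {q1, q2}, add states with some successor in Z. Z1 = {q0, q1, q2, q4}; fixed.
Sat(EF (¬halt ∨ done)) = {q0, q1, q2, q4}
A[ack U EF (¬halt ∨ done)]: least fixpoint, start Z0 = Sat(EF (¬halt ∨ done)) = {q0, q1, q2, q4}, add states in Sat(ack) with every successor in Z. Already a fixed point.
Sat(A[ack U EF (¬halt ∨ done)]) = {q0, q1, q2, q4}
q2 ∈ Sat(A[ack U EF (¬halt ∨ done)]) = {q0, q1, q2, q4}, so the formula holds at q2.

Yes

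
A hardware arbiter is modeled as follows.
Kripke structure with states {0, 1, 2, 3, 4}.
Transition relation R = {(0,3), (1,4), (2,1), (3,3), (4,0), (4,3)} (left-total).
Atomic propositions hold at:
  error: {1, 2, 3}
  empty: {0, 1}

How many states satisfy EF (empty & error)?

Sat(empty & error) = {1}
EF (empty & error): least fixpoint, start Z0 = {1}, add states with some successor in Z. Z1 = {1, 2}; fixed.
Sat(EF (empty & error)) = {1, 2}
|Sat(EF (empty & error))| = |{1, 2}| = 2.

2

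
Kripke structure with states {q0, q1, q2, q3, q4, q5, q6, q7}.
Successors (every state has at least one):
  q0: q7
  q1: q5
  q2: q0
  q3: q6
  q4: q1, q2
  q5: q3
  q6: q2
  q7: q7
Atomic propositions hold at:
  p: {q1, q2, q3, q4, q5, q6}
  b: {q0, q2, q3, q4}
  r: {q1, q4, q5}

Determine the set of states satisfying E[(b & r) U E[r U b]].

Sat(b & r) = {q4}
E[r U b]: least fixpoint, start Z0 = Sat(b) = {q0, q2, q3, q4}, add states in Sat(r) with some successor in Z. Z1 = {q0, q2, q3, q4, q5}; Z2 = {q0, q1, q2, q3, q4, q5}; fixed.
Sat(E[r U b]) = {q0, q1, q2, q3, q4, q5}
E[(b & r) U E[r U b]]: least fixpoint, start Z0 = Sat(E[r U b]) = {q0, q1, q2, q3, q4, q5}, add states in Sat(b & r) with some successor in Z. Already a fixed point.
Sat(E[(b & r) U E[r U b]]) = {q0, q1, q2, q3, q4, q5}

{q0, q1, q2, q3, q4, q5}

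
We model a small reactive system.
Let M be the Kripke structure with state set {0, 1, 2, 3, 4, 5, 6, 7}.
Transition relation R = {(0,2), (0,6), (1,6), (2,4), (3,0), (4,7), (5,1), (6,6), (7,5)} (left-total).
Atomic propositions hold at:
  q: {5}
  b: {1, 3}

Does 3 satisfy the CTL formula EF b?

Yes

EF b: least fixpoint, start Z0 = {1, 3}, add states with some successor in Z. Z1 = {1, 3, 5}; Z2 = {1, 3, 5, 7}; Z3 = {1, 3, 4, 5, 7}; Z4 = {1, 2, 3, 4, 5, 7}; Z5 = {0, 1, 2, 3, 4, 5, 7}; fixed.
Sat(EF b) = {0, 1, 2, 3, 4, 5, 7}
3 ∈ Sat(EF b) = {0, 1, 2, 3, 4, 5, 7}, so the formula holds at 3.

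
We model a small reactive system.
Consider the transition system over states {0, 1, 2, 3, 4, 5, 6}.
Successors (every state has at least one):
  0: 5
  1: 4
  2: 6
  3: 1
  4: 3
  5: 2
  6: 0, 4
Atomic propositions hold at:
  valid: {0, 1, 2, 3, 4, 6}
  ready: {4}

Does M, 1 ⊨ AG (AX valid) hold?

Yes

Sat(AX valid) = {s : every successor in {0, 1, 2, 3, 4, 6}} = {1, 2, 3, 4, 5, 6}
AG (AX valid): greatest fixpoint, start Z0 = {1, 2, 3, 4, 5, 6}, keep only states in Sat with every successor in Z. Z1 = {1, 2, 3, 4, 5}; Z2 = {1, 3, 4, 5}; Z3 = {1, 3, 4}; fixed.
Sat(AG (AX valid)) = {1, 3, 4}
1 ∈ Sat(AG (AX valid)) = {1, 3, 4}, so the formula holds at 1.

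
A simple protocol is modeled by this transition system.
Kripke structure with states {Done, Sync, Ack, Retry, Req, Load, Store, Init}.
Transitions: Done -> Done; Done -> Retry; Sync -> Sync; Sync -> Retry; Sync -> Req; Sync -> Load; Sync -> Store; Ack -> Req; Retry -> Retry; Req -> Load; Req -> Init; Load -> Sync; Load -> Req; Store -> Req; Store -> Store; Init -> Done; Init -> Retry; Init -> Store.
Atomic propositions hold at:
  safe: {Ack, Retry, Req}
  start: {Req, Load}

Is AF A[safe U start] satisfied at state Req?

A[safe U start]: least fixpoint, start Z0 = Sat(start) = {Req, Load}, add states in Sat(safe) with every successor in Z. Z1 = {Ack, Req, Load}; fixed.
Sat(A[safe U start]) = {Ack, Req, Load}
AF A[safe U start]: least fixpoint, start Z0 = {Ack, Req, Load}, add states with every successor in Z. Already a fixed point.
Sat(AF A[safe U start]) = {Ack, Req, Load}
Req ∈ Sat(AF A[safe U start]) = {Ack, Req, Load}, so the formula holds at Req.

Yes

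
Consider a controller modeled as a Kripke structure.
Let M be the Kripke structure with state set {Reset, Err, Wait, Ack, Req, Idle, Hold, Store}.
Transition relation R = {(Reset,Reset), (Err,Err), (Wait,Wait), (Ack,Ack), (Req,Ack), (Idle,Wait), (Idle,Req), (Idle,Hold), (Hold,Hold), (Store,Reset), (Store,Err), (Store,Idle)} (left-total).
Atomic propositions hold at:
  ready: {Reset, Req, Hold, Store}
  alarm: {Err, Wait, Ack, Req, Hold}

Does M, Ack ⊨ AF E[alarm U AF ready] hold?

AF ready: least fixpoint, start Z0 = {Reset, Req, Hold, Store}, add states with every successor in Z. Already a fixed point.
Sat(AF ready) = {Reset, Req, Hold, Store}
E[alarm U AF ready]: least fixpoint, start Z0 = Sat(AF ready) = {Reset, Req, Hold, Store}, add states in Sat(alarm) with some successor in Z. Already a fixed point.
Sat(E[alarm U AF ready]) = {Reset, Req, Hold, Store}
AF E[alarm U AF ready]: least fixpoint, start Z0 = {Reset, Req, Hold, Store}, add states with every successor in Z. Already a fixed point.
Sat(AF E[alarm U AF ready]) = {Reset, Req, Hold, Store}
Ack ∉ Sat(AF E[alarm U AF ready]) = {Reset, Req, Hold, Store}, so the formula does not hold at Ack.

No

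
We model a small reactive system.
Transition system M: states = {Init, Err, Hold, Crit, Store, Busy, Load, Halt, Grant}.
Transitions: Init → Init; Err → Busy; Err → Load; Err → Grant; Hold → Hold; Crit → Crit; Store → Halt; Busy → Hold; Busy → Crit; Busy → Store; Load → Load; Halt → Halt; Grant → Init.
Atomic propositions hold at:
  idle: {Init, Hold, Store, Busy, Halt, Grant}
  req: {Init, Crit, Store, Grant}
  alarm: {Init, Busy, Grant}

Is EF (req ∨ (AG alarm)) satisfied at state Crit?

AG alarm: greatest fixpoint, start Z0 = {Init, Busy, Grant}, keep only states in Sat with every successor in Z. Z1 = {Init, Grant}; fixed.
Sat(AG alarm) = {Init, Grant}
Sat(req ∨ (AG alarm)) = {Init, Crit, Store, Grant}
EF (req ∨ (AG alarm)): least fixpoint, start Z0 = {Init, Crit, Store, Grant}, add states with some successor in Z. Z1 = {Init, Err, Crit, Store, Busy, Grant}; fixed.
Sat(EF (req ∨ (AG alarm))) = {Init, Err, Crit, Store, Busy, Grant}
Crit ∈ Sat(EF (req ∨ (AG alarm))) = {Init, Err, Crit, Store, Busy, Grant}, so the formula holds at Crit.

Yes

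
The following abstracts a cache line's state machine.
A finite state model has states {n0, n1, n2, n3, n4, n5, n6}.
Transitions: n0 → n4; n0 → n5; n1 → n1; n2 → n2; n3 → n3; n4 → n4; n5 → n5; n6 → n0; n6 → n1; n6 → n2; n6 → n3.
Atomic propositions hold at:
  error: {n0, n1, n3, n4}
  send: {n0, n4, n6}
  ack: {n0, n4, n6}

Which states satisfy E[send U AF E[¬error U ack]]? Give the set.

Sat(¬error) = {n2, n5, n6}
E[¬error U ack]: least fixpoint, start Z0 = Sat(ack) = {n0, n4, n6}, add states in Sat(¬error) with some successor in Z. Already a fixed point.
Sat(E[¬error U ack]) = {n0, n4, n6}
AF E[¬error U ack]: least fixpoint, start Z0 = {n0, n4, n6}, add states with every successor in Z. Already a fixed point.
Sat(AF E[¬error U ack]) = {n0, n4, n6}
E[send U AF E[¬error U ack]]: least fixpoint, start Z0 = Sat(AF E[¬error U ack]) = {n0, n4, n6}, add states in Sat(send) with some successor in Z. Already a fixed point.
Sat(E[send U AF E[¬error U ack]]) = {n0, n4, n6}

{n0, n4, n6}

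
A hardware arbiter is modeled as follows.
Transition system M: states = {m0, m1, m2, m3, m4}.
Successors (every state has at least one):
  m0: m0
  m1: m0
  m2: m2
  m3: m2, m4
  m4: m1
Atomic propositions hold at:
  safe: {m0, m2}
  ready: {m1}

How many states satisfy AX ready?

Sat(AX ready) = {s : every successor in {m1}} = {m4}
|Sat(AX ready)| = |{m4}| = 1.

1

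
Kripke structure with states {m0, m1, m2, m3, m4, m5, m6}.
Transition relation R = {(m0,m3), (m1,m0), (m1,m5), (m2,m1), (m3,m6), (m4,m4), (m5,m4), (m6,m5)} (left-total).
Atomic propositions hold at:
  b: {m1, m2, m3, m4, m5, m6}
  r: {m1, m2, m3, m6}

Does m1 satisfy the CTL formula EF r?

Yes

EF r: least fixpoint, start Z0 = {m1, m2, m3, m6}, add states with some successor in Z. Z1 = {m0, m1, m2, m3, m6}; fixed.
Sat(EF r) = {m0, m1, m2, m3, m6}
m1 ∈ Sat(EF r) = {m0, m1, m2, m3, m6}, so the formula holds at m1.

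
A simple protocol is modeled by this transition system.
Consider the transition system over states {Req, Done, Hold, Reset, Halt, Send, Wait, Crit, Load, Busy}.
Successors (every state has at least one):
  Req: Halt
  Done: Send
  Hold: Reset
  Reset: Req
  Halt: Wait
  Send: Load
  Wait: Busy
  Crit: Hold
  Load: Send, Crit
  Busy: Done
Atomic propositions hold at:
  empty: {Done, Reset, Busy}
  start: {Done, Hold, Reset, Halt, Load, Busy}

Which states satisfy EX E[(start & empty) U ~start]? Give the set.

{Done, Hold, Reset, Halt, Wait, Load, Busy}

Sat(start & empty) = {Done, Reset, Busy}
Sat(~start) = {Req, Send, Wait, Crit}
E[(start & empty) U ~start]: least fixpoint, start Z0 = Sat(~start) = {Req, Send, Wait, Crit}, add states in Sat(start & empty) with some successor in Z. Z1 = {Req, Done, Reset, Send, Wait, Crit}; Z2 = {Req, Done, Reset, Send, Wait, Crit, Busy}; fixed.
Sat(E[(start & empty) U ~start]) = {Req, Done, Reset, Send, Wait, Crit, Busy}
Sat(EX E[(start & empty) U ~start]) = {s : some successor in {Req, Done, Reset, Send, Wait, Crit, Busy}} = {Done, Hold, Reset, Halt, Wait, Load, Busy}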